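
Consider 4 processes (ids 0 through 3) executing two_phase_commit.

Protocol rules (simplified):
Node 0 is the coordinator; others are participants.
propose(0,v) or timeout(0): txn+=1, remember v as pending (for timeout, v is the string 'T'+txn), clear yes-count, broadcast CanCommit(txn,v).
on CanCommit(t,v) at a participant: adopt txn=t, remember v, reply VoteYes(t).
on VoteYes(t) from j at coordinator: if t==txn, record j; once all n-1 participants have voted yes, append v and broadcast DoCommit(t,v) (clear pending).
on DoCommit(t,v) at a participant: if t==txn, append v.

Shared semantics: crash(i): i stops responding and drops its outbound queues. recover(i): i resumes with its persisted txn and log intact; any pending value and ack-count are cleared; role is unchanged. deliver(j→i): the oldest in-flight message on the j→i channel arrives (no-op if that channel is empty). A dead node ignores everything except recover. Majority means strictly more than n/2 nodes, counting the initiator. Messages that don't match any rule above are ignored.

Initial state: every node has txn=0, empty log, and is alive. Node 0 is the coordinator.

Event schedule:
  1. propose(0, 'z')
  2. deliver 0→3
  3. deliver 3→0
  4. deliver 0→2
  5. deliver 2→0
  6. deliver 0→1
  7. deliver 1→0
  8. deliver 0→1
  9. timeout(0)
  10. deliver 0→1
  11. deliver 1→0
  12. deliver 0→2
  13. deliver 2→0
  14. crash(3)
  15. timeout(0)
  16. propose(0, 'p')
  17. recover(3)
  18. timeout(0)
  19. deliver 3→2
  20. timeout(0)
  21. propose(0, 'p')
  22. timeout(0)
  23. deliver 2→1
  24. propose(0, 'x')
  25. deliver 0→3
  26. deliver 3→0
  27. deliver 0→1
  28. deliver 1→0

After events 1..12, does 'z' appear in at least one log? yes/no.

yes

after 1 — propose(0,'z'): n0:coor/t1/[-]
after 2 — deliver 0→3: n3:part/t1/[-]
after 3 — deliver 3→0: ·
after 4 — deliver 0→2: n2:part/t1/[-]
after 5 — deliver 2→0: ·
after 6 — deliver 0→1: n1:part/t1/[-]
after 7 — deliver 1→0: n0:coor/t1/[z]
after 8 — deliver 0→1: n1:part/t1/[z]
after 9 — timeout(0): n0:coor/t2/[z]
after 10 — deliver 0→1: n1:part/t2/[z]
after 11 — deliver 1→0: ·
after 12 — deliver 0→2: n2:part/t1/[z]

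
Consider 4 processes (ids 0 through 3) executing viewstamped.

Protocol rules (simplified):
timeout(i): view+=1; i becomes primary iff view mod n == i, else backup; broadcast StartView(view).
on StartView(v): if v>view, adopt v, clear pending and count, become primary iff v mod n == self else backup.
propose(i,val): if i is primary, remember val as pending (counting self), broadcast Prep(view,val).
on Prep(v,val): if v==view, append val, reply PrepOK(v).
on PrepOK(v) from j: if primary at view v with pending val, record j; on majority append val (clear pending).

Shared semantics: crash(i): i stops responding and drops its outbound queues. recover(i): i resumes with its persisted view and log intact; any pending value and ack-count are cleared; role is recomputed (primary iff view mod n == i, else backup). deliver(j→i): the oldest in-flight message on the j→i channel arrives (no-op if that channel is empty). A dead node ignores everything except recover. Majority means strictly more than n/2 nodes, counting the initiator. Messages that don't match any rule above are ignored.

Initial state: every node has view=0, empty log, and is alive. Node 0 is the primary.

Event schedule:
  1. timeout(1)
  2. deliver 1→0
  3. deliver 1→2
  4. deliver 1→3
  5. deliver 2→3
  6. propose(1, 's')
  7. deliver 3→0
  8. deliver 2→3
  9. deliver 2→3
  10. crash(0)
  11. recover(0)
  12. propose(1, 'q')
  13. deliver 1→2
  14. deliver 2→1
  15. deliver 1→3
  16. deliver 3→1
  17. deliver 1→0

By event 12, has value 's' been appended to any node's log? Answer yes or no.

step 1 timeout(1): 1={prim,v=1,log=-}
step 2 deliver 1→0: 0={back,v=1,log=-}
step 3 deliver 1→2: 2={back,v=1,log=-}
step 4 deliver 1→3: 3={back,v=1,log=-}
step 5 deliver 2→3: —
step 6 propose(1,'s'): —
step 7 deliver 3→0: —
step 8 deliver 2→3: —
step 9 deliver 2→3: —
step 10 crash(0): 0={✗back,v=1,log=-}
step 11 recover(0): 0={back,v=1,log=-}
step 12 propose(1,'q'): —

no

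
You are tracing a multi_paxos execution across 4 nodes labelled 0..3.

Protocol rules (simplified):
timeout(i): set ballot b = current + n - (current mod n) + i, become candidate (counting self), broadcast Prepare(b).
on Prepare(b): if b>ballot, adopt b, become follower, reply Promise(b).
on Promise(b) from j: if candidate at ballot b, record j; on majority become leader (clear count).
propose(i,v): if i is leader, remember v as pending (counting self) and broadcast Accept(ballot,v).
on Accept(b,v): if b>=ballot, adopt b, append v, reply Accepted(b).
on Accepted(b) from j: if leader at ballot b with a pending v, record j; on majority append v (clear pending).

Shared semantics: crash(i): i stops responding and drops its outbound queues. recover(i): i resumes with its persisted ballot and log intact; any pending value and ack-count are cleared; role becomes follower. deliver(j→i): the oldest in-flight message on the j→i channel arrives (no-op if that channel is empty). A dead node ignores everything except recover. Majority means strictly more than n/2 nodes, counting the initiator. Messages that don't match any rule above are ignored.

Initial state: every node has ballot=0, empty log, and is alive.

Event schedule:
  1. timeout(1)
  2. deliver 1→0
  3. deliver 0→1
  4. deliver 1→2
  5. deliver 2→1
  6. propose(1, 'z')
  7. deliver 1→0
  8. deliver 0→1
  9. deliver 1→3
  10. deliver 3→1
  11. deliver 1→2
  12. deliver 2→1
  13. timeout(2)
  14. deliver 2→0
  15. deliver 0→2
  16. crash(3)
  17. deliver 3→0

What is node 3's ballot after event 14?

5

[1] timeout(1) → N1(cand b5 [-])
[2] deliver 1→0 → N0(foll b5 [-])
[3] deliver 0→1 → ∅
[4] deliver 1→2 → N2(foll b5 [-])
[5] deliver 2→1 → N1(lead b5 [-])
[6] propose(1,'z') → ∅
[7] deliver 1→0 → N0(foll b5 [z])
[8] deliver 0→1 → ∅
[9] deliver 1→3 → N3(foll b5 [-])
[10] deliver 3→1 → ∅
[11] deliver 1→2 → N2(foll b5 [z])
[12] deliver 2→1 → N1(lead b5 [z])
[13] timeout(2) → N2(cand b10 [z])
[14] deliver 2→0 → N0(foll b10 [z])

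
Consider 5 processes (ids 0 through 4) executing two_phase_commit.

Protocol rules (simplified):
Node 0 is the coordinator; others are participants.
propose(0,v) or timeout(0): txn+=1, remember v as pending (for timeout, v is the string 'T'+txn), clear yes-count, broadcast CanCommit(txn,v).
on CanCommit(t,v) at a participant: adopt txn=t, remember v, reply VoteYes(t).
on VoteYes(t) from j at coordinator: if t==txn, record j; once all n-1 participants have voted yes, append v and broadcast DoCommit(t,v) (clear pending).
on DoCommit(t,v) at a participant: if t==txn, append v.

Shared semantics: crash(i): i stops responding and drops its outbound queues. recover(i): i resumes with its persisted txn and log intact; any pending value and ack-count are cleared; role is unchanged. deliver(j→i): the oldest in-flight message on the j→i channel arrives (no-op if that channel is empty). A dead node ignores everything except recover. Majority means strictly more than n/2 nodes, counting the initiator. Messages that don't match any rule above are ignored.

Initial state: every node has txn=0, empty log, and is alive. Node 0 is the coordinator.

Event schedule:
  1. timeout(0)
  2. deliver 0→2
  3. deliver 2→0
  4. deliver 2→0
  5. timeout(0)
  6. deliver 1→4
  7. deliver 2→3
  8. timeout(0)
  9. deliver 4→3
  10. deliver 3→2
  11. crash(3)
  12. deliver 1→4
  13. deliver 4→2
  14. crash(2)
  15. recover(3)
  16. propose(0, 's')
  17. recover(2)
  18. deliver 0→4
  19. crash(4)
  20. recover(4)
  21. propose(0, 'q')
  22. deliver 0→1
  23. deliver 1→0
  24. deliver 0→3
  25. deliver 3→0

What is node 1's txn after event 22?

1

e1 timeout(0): 0[coor,t=1,-]
e2 deliver 0→2: 2[part,t=1,-]
e3 deliver 2→0: ·
e4 deliver 2→0: ·
e5 timeout(0): 0[coor,t=2,-]
e6 deliver 1→4: ·
e7 deliver 2→3: ·
e8 timeout(0): 0[coor,t=3,-]
e9 deliver 4→3: ·
e10 deliver 3→2: ·
e11 crash(3): 3[✗part,t=0,-]
e12 deliver 1→4: ·
e13 deliver 4→2: ·
e14 crash(2): 2[✗part,t=1,-]
e15 recover(3): 3[part,t=0,-]
e16 propose(0,'s'): 0[coor,t=4,-]
e17 recover(2): 2[part,t=1,-]
e18 deliver 0→4: 4[part,t=1,-]
e19 crash(4): 4[✗part,t=1,-]
e20 recover(4): 4[part,t=1,-]
e21 propose(0,'q'): 0[coor,t=5,-]
e22 deliver 0→1: 1[part,t=1,-]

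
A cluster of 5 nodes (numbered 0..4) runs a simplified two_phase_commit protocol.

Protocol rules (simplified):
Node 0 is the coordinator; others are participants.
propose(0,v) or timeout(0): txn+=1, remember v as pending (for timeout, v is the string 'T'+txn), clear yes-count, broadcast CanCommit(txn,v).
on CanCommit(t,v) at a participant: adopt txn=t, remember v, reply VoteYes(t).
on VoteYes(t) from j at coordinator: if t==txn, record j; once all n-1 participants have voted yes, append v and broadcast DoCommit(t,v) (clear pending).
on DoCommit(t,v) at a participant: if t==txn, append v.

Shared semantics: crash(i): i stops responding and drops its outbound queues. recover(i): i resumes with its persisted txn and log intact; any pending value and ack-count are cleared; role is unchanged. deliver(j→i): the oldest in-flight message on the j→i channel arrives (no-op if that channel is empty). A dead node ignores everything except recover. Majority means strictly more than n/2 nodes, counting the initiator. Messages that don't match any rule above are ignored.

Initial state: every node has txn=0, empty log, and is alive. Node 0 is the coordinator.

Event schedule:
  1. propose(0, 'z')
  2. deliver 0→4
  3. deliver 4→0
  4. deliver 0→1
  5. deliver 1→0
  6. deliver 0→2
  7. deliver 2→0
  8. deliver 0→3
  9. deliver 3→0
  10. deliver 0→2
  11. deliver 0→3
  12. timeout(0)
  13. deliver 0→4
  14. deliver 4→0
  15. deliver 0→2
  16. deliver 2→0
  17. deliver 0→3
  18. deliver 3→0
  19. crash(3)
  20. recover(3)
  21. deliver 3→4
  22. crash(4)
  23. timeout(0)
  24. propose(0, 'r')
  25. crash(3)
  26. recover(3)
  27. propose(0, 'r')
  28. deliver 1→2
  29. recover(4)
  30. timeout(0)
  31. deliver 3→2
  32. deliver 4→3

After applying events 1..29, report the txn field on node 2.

1. propose(0,'z'):  <0:coor t1 ->
2. deliver 0→4:  <4:part t1 ->
3. deliver 4→0:  nop
4. deliver 0→1:  <1:part t1 ->
5. deliver 1→0:  nop
6. deliver 0→2:  <2:part t1 ->
7. deliver 2→0:  nop
8. deliver 0→3:  <3:part t1 ->
9. deliver 3→0:  <0:coor t1 z>
10. deliver 0→2:  <2:part t1 z>
11. deliver 0→3:  <3:part t1 z>
12. timeout(0):  <0:coor t2 z>
13. deliver 0→4:  <4:part t1 z>
14. deliver 4→0:  nop
15. deliver 0→2:  <2:part t2 z>
16. deliver 2→0:  nop
17. deliver 0→3:  <3:part t2 z>
18. deliver 3→0:  nop
19. crash(3):  <3:✗part t2 z>
20. recover(3):  <3:part t2 z>
21. deliver 3→4:  nop
22. crash(4):  <4:✗part t1 z>
23. timeout(0):  <0:coor t3 z>
24. propose(0,'r'):  <0:coor t4 z>
25. crash(3):  <3:✗part t2 z>
26. recover(3):  <3:part t2 z>
27. propose(0,'r'):  <0:coor t5 z>
28. deliver 1→2:  nop
29. recover(4):  <4:part t1 z>

2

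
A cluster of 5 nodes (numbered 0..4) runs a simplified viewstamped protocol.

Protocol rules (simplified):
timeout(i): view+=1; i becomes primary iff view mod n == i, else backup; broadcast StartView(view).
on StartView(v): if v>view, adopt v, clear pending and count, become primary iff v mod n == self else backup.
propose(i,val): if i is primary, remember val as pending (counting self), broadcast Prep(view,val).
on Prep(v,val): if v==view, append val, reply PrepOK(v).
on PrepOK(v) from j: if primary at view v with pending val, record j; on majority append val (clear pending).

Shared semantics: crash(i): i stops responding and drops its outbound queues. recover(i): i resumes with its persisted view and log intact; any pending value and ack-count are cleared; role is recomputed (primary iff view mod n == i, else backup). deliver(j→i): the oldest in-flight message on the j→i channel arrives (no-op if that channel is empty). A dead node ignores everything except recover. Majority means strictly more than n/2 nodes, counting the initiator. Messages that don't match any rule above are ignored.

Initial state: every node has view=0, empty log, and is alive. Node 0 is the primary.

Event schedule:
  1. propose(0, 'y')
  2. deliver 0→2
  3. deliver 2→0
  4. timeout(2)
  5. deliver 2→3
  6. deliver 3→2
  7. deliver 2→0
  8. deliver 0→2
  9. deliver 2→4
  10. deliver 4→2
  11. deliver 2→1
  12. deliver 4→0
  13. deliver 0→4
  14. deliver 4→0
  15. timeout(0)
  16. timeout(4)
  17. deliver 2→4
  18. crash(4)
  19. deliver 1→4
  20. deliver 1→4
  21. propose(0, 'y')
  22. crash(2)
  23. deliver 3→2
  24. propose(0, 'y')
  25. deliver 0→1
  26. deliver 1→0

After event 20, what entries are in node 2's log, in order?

1. propose(0,'y'):  nop
2. deliver 0→2:  <2:back v0 y>
3. deliver 2→0:  nop
4. timeout(2):  <2:back v1 y>
5. deliver 2→3:  <3:back v1 ->
6. deliver 3→2:  nop
7. deliver 2→0:  <0:back v1 ->
8. deliver 0→2:  nop
9. deliver 2→4:  <4:back v1 ->
10. deliver 4→2:  nop
11. deliver 2→1:  <1:prim v1 ->
12. deliver 4→0:  nop
13. deliver 0→4:  nop
14. deliver 4→0:  nop
15. timeout(0):  <0:back v2 ->
16. timeout(4):  <4:back v2 ->
17. deliver 2→4:  nop
18. crash(4):  <4:✗back v2 ->
19. deliver 1→4:  nop
20. deliver 1→4:  nop

y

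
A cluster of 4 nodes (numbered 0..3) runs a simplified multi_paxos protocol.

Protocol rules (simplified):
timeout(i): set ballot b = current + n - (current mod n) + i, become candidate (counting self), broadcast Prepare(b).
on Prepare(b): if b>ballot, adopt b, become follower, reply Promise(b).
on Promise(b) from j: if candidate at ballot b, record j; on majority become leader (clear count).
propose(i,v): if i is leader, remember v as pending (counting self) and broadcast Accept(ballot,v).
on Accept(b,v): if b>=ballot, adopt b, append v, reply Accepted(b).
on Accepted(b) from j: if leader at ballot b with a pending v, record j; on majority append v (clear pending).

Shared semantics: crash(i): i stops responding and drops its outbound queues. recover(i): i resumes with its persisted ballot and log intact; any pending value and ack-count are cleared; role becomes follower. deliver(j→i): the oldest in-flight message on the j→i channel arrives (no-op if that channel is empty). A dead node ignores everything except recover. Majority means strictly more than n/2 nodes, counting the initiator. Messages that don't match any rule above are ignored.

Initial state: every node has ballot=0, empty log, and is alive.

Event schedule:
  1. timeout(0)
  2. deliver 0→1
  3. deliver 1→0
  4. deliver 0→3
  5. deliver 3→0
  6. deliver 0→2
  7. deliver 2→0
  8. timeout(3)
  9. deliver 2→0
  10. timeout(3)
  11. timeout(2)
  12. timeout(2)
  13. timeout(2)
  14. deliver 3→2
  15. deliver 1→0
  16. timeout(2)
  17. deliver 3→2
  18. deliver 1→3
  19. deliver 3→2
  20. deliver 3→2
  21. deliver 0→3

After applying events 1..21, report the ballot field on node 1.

1. timeout(0):  <0:cand b4 ->
2. deliver 0→1:  <1:foll b4 ->
3. deliver 1→0:  nop
4. deliver 0→3:  <3:foll b4 ->
5. deliver 3→0:  <0:lead b4 ->
6. deliver 0→2:  <2:foll b4 ->
7. deliver 2→0:  nop
8. timeout(3):  <3:cand b11 ->
9. deliver 2→0:  nop
10. timeout(3):  <3:cand b15 ->
11. timeout(2):  <2:cand b10 ->
12. timeout(2):  <2:cand b14 ->
13. timeout(2):  <2:cand b18 ->
14. deliver 3→2:  nop
15. deliver 1→0:  nop
16. timeout(2):  <2:cand b22 ->
17. deliver 3→2:  nop
18. deliver 1→3:  nop
19. deliver 3→2:  nop
20. deliver 3→2:  nop
21. deliver 0→3:  nop

4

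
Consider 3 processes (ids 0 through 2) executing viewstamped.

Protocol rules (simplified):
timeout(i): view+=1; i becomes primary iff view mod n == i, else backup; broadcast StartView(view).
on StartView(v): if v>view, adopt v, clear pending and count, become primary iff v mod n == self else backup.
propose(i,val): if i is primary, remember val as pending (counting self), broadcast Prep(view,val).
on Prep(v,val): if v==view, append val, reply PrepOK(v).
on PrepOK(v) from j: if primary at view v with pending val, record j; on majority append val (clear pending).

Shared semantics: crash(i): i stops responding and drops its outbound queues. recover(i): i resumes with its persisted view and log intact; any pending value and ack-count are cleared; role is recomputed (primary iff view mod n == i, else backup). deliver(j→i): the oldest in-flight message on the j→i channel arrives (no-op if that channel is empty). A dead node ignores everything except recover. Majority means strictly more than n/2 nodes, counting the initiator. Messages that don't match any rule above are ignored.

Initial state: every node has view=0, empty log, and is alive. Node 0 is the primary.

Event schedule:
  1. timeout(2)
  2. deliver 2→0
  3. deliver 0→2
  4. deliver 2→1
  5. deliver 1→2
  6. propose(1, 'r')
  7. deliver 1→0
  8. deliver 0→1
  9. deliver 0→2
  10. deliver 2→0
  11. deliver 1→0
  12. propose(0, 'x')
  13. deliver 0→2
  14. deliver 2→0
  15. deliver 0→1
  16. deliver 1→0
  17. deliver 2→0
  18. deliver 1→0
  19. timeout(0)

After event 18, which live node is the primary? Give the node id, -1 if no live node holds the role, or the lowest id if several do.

step 1 timeout(2): 2={back,v=1,log=-}
step 2 deliver 2→0: 0={back,v=1,log=-}
step 3 deliver 0→2: —
step 4 deliver 2→1: 1={prim,v=1,log=-}
step 5 deliver 1→2: —
step 6 propose(1,'r'): —
step 7 deliver 1→0: 0={back,v=1,log=r}
step 8 deliver 0→1: 1={prim,v=1,log=r}
step 9 deliver 0→2: —
step 10 deliver 2→0: —
step 11 deliver 1→0: —
step 12 propose(0,'x'): —
step 13 deliver 0→2: —
step 14 deliver 2→0: —
step 15 deliver 0→1: —
step 16 deliver 1→0: —
step 17 deliver 2→0: —
step 18 deliver 1→0: —

1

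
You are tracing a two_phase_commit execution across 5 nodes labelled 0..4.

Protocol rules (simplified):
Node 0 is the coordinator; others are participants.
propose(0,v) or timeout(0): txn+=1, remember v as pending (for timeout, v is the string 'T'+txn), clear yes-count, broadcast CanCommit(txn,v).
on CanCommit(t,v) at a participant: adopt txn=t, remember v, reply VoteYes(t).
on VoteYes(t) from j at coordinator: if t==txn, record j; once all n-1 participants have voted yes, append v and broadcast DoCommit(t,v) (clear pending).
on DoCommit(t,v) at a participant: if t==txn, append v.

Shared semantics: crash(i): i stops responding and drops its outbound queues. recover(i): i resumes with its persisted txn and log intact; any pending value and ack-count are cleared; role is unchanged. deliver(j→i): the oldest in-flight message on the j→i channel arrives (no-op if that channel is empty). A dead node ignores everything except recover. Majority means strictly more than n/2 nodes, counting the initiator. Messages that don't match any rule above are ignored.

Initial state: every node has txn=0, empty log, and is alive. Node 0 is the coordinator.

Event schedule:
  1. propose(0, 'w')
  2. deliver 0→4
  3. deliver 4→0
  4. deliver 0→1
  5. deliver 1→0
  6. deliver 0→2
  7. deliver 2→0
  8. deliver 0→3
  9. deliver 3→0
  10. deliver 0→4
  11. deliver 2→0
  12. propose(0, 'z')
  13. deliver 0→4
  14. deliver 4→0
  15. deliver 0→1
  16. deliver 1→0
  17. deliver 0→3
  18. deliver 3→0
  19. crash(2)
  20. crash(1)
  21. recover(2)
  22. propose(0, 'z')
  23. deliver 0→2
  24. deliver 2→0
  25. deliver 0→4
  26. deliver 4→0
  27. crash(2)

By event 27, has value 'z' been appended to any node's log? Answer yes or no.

after 1 — propose(0,'w'): n0:coor/t1/[-]
after 2 — deliver 0→4: n4:part/t1/[-]
after 3 — deliver 4→0: ·
after 4 — deliver 0→1: n1:part/t1/[-]
after 5 — deliver 1→0: ·
after 6 — deliver 0→2: n2:part/t1/[-]
after 7 — deliver 2→0: ·
after 8 — deliver 0→3: n3:part/t1/[-]
after 9 — deliver 3→0: n0:coor/t1/[w]
after 10 — deliver 0→4: n4:part/t1/[w]
after 11 — deliver 2→0: ·
after 12 — propose(0,'z'): n0:coor/t2/[w]
after 13 — deliver 0→4: n4:part/t2/[w]
after 14 — deliver 4→0: ·
after 15 — deliver 0→1: n1:part/t1/[w]
after 16 — deliver 1→0: ·
after 17 — deliver 0→3: n3:part/t1/[w]
after 18 — deliver 3→0: ·
after 19 — crash(2): n2:✗part/t1/[-]
after 20 — crash(1): n1:✗part/t1/[w]
after 21 — recover(2): n2:part/t1/[-]
after 22 — propose(0,'z'): n0:coor/t3/[w]
after 23 — deliver 0→2: n2:part/t1/[w]
after 24 — deliver 2→0: ·
after 25 — deliver 0→4: n4:part/t3/[w]
after 26 — deliver 4→0: ·
after 27 — crash(2): n2:✗part/t1/[w]

no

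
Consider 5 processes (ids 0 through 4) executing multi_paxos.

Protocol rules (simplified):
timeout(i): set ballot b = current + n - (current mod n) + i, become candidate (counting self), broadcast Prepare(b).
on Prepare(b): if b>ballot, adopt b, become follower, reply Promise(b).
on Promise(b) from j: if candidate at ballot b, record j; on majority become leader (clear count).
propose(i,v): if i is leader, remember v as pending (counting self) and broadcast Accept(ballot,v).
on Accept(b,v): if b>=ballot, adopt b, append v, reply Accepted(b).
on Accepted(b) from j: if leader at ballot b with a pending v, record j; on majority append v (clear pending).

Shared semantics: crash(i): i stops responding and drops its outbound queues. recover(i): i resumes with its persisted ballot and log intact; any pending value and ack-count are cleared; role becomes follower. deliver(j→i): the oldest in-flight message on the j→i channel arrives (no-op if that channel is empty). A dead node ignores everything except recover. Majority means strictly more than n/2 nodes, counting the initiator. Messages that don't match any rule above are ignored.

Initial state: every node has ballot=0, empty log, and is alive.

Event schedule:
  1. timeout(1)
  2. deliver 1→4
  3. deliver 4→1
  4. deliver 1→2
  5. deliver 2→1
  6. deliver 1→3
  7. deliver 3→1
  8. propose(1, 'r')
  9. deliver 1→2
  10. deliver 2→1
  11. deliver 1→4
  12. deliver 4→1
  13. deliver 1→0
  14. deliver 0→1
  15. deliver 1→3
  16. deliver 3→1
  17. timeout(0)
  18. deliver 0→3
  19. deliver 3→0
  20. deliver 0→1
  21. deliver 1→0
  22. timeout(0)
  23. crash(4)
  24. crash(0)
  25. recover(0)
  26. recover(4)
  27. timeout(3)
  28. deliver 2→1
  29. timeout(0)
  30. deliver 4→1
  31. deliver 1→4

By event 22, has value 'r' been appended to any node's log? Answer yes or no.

yes

[1] timeout(1) → N1(cand b6 [-])
[2] deliver 1→4 → N4(foll b6 [-])
[3] deliver 4→1 → ∅
[4] deliver 1→2 → N2(foll b6 [-])
[5] deliver 2→1 → N1(lead b6 [-])
[6] deliver 1→3 → N3(foll b6 [-])
[7] deliver 3→1 → ∅
[8] propose(1,'r') → ∅
[9] deliver 1→2 → N2(foll b6 [r])
[10] deliver 2→1 → ∅
[11] deliver 1→4 → N4(foll b6 [r])
[12] deliver 4→1 → N1(lead b6 [r])
[13] deliver 1→0 → N0(foll b6 [-])
[14] deliver 0→1 → ∅
[15] deliver 1→3 → N3(foll b6 [r])
[16] deliver 3→1 → ∅
[17] timeout(0) → N0(cand b10 [-])
[18] deliver 0→3 → N3(foll b10 [r])
[19] deliver 3→0 → ∅
[20] deliver 0→1 → N1(foll b10 [r])
[21] deliver 1→0 → ∅
[22] timeout(0) → N0(cand b15 [-])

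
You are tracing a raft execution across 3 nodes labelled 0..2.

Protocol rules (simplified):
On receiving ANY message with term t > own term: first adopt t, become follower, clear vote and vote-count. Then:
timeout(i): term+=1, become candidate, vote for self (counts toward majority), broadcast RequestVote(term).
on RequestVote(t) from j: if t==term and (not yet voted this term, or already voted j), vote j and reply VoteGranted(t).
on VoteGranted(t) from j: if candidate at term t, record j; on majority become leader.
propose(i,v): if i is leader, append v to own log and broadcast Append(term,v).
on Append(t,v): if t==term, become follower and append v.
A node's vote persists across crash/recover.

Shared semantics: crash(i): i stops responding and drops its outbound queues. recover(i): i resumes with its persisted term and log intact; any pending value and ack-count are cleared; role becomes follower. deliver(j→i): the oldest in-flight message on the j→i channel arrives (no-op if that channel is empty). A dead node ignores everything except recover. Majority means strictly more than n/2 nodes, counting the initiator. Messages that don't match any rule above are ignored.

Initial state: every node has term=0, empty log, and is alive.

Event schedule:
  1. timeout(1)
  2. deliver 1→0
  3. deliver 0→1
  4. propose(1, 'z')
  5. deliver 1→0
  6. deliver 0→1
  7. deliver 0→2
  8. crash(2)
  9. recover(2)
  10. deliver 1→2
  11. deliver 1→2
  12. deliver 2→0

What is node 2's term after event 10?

1. timeout(1):  <1:cand t1 ->
2. deliver 1→0:  <0:foll t1 ->
3. deliver 0→1:  <1:lead t1 ->
4. propose(1,'z'):  <1:lead t1 z>
5. deliver 1→0:  <0:foll t1 z>
6. deliver 0→1:  nop
7. deliver 0→2:  nop
8. crash(2):  <2:✗foll t0 ->
9. recover(2):  <2:foll t0 ->
10. deliver 1→2:  <2:foll t1 ->

1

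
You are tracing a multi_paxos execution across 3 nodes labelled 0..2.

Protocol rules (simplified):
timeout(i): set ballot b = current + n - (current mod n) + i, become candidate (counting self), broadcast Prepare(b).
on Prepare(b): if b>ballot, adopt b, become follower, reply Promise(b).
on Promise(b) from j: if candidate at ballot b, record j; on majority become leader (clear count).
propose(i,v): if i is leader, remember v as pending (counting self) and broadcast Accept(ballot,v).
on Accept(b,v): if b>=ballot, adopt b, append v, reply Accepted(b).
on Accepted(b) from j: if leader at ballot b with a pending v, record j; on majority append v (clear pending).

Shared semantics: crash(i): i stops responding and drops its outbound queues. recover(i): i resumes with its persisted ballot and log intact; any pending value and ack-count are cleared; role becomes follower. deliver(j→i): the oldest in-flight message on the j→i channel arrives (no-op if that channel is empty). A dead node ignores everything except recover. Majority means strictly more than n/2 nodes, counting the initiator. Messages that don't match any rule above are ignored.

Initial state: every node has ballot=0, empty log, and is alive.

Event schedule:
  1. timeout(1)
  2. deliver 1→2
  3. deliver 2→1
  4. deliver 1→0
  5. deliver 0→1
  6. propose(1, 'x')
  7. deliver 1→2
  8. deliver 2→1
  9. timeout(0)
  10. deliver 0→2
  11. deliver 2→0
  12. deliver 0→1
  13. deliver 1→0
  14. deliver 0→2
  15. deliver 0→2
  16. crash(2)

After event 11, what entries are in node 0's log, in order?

e1 timeout(1): 1[cand,b=4,-]
e2 deliver 1→2: 2[foll,b=4,-]
e3 deliver 2→1: 1[lead,b=4,-]
e4 deliver 1→0: 0[foll,b=4,-]
e5 deliver 0→1: ·
e6 propose(1,'x'): ·
e7 deliver 1→2: 2[foll,b=4,x]
e8 deliver 2→1: 1[lead,b=4,x]
e9 timeout(0): 0[cand,b=6,-]
e10 deliver 0→2: 2[foll,b=6,x]
e11 deliver 2→0: 0[lead,b=6,-]

empty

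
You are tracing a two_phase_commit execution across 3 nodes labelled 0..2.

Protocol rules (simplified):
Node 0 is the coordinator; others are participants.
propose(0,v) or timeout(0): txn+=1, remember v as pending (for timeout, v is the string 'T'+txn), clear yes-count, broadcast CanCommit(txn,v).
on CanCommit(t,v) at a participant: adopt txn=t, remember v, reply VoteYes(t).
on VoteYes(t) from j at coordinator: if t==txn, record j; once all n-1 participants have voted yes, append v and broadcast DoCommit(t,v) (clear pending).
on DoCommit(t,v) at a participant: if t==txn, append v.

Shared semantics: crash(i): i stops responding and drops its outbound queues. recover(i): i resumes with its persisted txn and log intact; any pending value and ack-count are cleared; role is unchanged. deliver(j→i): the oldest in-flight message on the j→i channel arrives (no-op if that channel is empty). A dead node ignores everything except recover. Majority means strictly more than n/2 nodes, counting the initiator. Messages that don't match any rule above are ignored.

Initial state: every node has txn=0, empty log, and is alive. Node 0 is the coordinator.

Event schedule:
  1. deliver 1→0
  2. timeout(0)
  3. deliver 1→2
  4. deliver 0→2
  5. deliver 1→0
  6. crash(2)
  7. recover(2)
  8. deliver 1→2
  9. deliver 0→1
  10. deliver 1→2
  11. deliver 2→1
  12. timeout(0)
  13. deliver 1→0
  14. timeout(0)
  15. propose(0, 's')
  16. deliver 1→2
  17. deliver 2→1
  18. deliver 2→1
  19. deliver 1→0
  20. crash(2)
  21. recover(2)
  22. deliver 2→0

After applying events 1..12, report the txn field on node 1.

e1 deliver 1→0: ·
e2 timeout(0): 0[coor,t=1,-]
e3 deliver 1→2: ·
e4 deliver 0→2: 2[part,t=1,-]
e5 deliver 1→0: ·
e6 crash(2): 2[✗part,t=1,-]
e7 recover(2): 2[part,t=1,-]
e8 deliver 1→2: ·
e9 deliver 0→1: 1[part,t=1,-]
e10 deliver 1→2: ·
e11 deliver 2→1: ·
e12 timeout(0): 0[coor,t=2,-]

1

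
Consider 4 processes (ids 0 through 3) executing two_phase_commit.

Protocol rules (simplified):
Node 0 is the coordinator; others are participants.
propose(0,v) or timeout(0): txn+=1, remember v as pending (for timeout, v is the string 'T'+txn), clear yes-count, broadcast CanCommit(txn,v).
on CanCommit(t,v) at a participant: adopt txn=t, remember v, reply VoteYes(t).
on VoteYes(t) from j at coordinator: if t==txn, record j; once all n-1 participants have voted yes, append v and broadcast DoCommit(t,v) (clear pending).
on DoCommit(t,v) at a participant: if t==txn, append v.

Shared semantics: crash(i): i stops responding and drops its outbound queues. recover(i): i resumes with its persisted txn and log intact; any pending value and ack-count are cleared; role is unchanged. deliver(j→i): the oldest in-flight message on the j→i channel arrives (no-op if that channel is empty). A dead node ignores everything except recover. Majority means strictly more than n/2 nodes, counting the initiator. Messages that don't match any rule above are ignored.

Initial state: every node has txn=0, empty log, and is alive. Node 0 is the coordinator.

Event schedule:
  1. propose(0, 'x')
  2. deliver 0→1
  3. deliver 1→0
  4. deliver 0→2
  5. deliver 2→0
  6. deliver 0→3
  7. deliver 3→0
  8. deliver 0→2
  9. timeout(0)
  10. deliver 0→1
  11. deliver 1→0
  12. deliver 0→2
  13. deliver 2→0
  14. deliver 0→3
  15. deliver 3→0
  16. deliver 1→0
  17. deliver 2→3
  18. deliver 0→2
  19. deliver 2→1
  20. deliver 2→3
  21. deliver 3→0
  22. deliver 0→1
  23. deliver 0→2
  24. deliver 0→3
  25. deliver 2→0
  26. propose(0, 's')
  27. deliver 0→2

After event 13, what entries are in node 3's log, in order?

step 1 propose(0,'x'): 0={coor,t=1,log=-}
step 2 deliver 0→1: 1={part,t=1,log=-}
step 3 deliver 1→0: —
step 4 deliver 0→2: 2={part,t=1,log=-}
step 5 deliver 2→0: —
step 6 deliver 0→3: 3={part,t=1,log=-}
step 7 deliver 3→0: 0={coor,t=1,log=x}
step 8 deliver 0→2: 2={part,t=1,log=x}
step 9 timeout(0): 0={coor,t=2,log=x}
step 10 deliver 0→1: 1={part,t=1,log=x}
step 11 deliver 1→0: —
step 12 deliver 0→2: 2={part,t=2,log=x}
step 13 deliver 2→0: —

empty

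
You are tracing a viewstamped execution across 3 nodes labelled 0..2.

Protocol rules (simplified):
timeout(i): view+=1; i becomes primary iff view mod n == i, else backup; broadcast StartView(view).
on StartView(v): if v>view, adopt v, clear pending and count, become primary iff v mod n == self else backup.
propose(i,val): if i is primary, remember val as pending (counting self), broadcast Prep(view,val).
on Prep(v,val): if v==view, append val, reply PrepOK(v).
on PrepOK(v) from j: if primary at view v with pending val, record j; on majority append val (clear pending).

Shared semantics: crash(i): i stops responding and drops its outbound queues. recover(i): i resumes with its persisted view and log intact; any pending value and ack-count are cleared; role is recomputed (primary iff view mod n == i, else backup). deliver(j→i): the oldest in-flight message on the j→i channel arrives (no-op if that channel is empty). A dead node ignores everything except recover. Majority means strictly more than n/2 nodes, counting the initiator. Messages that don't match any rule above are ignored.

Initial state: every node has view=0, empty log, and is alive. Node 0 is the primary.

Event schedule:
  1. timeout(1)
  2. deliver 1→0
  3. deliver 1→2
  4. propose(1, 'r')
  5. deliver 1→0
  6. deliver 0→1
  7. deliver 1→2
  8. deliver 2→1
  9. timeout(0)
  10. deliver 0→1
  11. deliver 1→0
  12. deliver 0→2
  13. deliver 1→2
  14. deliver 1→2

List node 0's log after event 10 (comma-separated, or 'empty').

r

e1 timeout(1): 1[prim,v=1,-]
e2 deliver 1→0: 0[back,v=1,-]
e3 deliver 1→2: 2[back,v=1,-]
e4 propose(1,'r'): ·
e5 deliver 1→0: 0[back,v=1,r]
e6 deliver 0→1: 1[prim,v=1,r]
e7 deliver 1→2: 2[back,v=1,r]
e8 deliver 2→1: ·
e9 timeout(0): 0[back,v=2,r]
e10 deliver 0→1: 1[back,v=2,r]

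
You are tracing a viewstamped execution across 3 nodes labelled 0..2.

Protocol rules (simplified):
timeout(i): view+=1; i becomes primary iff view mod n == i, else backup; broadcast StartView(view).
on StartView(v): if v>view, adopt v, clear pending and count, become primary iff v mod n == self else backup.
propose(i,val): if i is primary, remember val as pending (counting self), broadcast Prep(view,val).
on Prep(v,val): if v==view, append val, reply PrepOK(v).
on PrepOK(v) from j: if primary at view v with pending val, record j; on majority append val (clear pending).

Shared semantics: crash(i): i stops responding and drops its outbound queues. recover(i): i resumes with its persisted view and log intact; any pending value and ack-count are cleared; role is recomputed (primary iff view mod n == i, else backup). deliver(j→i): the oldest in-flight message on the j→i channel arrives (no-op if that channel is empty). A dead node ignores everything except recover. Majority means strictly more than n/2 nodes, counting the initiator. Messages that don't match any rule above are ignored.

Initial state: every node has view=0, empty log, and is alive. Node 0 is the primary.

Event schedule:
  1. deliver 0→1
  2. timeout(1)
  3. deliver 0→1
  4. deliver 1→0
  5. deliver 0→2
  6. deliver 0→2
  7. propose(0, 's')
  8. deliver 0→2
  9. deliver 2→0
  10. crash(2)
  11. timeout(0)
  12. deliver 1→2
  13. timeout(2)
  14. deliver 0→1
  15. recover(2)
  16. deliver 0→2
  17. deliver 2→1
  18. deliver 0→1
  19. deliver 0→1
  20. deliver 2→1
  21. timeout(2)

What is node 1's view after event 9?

e1 deliver 0→1: ·
e2 timeout(1): 1[prim,v=1,-]
e3 deliver 0→1: ·
e4 deliver 1→0: 0[back,v=1,-]
e5 deliver 0→2: ·
e6 deliver 0→2: ·
e7 propose(0,'s'): ·
e8 deliver 0→2: ·
e9 deliver 2→0: ·

1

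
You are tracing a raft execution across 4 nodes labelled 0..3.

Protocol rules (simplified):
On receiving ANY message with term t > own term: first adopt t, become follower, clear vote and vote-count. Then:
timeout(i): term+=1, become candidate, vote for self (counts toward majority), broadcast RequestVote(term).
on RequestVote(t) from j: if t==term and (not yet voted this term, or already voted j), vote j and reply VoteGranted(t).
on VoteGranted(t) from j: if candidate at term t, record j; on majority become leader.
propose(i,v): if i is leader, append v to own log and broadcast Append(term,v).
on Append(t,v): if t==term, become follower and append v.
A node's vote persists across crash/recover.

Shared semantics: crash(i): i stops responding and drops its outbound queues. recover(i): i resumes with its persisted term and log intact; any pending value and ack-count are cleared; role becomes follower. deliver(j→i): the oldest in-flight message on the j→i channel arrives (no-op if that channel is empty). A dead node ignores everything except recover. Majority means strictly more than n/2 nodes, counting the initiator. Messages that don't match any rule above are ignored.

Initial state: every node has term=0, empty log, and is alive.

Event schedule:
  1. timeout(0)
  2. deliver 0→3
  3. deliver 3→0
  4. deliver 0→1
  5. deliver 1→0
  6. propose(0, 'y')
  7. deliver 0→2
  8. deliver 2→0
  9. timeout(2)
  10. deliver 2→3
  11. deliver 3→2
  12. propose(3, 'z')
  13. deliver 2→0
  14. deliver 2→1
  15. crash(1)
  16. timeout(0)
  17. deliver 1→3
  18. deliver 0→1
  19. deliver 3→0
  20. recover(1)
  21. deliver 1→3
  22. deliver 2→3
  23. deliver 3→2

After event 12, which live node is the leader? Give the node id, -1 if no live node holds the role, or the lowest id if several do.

0

after 1 — timeout(0): n0:cand/t1/[-]
after 2 — deliver 0→3: n3:foll/t1/[-]
after 3 — deliver 3→0: ·
after 4 — deliver 0→1: n1:foll/t1/[-]
after 5 — deliver 1→0: n0:lead/t1/[-]
after 6 — propose(0,'y'): n0:lead/t1/[y]
after 7 — deliver 0→2: n2:foll/t1/[-]
after 8 — deliver 2→0: ·
after 9 — timeout(2): n2:cand/t2/[-]
after 10 — deliver 2→3: n3:foll/t2/[-]
after 11 — deliver 3→2: ·
after 12 — propose(3,'z'): ·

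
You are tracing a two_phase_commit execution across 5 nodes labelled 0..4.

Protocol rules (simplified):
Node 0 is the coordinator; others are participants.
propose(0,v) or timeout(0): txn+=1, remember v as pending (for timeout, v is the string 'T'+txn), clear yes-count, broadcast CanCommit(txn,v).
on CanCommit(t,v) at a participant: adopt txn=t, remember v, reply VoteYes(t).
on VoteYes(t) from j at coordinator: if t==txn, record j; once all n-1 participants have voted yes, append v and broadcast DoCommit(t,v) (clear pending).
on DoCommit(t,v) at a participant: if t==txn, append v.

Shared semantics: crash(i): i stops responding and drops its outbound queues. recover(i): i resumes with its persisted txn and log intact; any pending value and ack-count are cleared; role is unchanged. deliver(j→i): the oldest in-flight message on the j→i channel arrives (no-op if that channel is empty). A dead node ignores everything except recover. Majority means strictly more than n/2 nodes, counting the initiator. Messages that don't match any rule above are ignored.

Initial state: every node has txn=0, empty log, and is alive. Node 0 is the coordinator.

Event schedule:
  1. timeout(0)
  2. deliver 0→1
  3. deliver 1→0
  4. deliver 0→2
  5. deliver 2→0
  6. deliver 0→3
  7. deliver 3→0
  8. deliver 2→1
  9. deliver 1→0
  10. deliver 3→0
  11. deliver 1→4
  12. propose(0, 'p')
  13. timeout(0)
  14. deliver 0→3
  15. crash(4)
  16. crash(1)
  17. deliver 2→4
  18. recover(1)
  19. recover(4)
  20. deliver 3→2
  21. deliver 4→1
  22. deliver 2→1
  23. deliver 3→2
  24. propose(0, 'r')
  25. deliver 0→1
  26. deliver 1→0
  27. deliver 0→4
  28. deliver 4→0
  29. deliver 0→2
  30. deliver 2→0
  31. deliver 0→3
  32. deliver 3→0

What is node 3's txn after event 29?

2

step 1 timeout(0): 0={coor,t=1,log=-}
step 2 deliver 0→1: 1={part,t=1,log=-}
step 3 deliver 1→0: —
step 4 deliver 0→2: 2={part,t=1,log=-}
step 5 deliver 2→0: —
step 6 deliver 0→3: 3={part,t=1,log=-}
step 7 deliver 3→0: —
step 8 deliver 2→1: —
step 9 deliver 1→0: —
step 10 deliver 3→0: —
step 11 deliver 1→4: —
step 12 propose(0,'p'): 0={coor,t=2,log=-}
step 13 timeout(0): 0={coor,t=3,log=-}
step 14 deliver 0→3: 3={part,t=2,log=-}
step 15 crash(4): 4={✗part,t=0,log=-}
step 16 crash(1): 1={✗part,t=1,log=-}
step 17 deliver 2→4: —
step 18 recover(1): 1={part,t=1,log=-}
step 19 recover(4): 4={part,t=0,log=-}
step 20 deliver 3→2: —
step 21 deliver 4→1: —
step 22 deliver 2→1: —
step 23 deliver 3→2: —
step 24 propose(0,'r'): 0={coor,t=4,log=-}
step 25 deliver 0→1: 1={part,t=2,log=-}
step 26 deliver 1→0: —
step 27 deliver 0→4: 4={part,t=1,log=-}
step 28 deliver 4→0: —
step 29 deliver 0→2: 2={part,t=2,log=-}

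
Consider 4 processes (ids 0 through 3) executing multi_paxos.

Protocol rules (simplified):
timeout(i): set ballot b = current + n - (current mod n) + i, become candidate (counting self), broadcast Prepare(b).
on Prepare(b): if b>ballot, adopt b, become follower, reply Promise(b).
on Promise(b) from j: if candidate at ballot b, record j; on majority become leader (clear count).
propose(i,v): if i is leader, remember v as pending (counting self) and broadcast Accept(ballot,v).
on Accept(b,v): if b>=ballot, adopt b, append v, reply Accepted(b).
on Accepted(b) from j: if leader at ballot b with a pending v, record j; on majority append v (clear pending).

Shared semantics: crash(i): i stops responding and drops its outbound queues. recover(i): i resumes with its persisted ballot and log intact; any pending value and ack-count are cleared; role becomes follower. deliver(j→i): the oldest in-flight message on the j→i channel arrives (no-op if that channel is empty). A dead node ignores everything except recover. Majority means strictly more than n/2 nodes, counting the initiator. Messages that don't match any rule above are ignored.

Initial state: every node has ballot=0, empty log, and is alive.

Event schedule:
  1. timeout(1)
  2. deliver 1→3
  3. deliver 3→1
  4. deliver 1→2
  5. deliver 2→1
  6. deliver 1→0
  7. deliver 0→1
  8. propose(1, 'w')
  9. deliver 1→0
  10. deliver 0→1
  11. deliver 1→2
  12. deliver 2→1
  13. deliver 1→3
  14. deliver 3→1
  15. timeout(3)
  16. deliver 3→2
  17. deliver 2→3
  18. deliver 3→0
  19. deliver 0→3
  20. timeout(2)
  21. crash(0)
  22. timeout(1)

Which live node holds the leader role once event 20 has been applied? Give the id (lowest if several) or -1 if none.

1

after 1 — timeout(1): n1:cand/b5/[-]
after 2 — deliver 1→3: n3:foll/b5/[-]
after 3 — deliver 3→1: ·
after 4 — deliver 1→2: n2:foll/b5/[-]
after 5 — deliver 2→1: n1:lead/b5/[-]
after 6 — deliver 1→0: n0:foll/b5/[-]
after 7 — deliver 0→1: ·
after 8 — propose(1,'w'): ·
after 9 — deliver 1→0: n0:foll/b5/[w]
after 10 — deliver 0→1: ·
after 11 — deliver 1→2: n2:foll/b5/[w]
after 12 — deliver 2→1: n1:lead/b5/[w]
after 13 — deliver 1→3: n3:foll/b5/[w]
after 14 — deliver 3→1: ·
after 15 — timeout(3): n3:cand/b11/[w]
after 16 — deliver 3→2: n2:foll/b11/[w]
after 17 — deliver 2→3: ·
after 18 — deliver 3→0: n0:foll/b11/[w]
after 19 — deliver 0→3: n3:lead/b11/[w]
after 20 — timeout(2): n2:cand/b14/[w]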